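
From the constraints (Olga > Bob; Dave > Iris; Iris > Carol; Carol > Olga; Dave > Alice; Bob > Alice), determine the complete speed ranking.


Constraints: Olga > Bob; Dave > Iris; Iris > Carol; Carol > Olga; Dave > Alice; Bob > Alice
Method: at each step, the next-highest is the one remaining person who never appears on the smaller side of a constraint between remaining people.
  Step 1: remaining {Alice, Iris, Olga, Dave, Bob, Carol}; on the smaller side: {Alice, Iris, Olga, Bob, Carol} → Dave is next (Dave > Iris; Dave > Alice).
  Step 2: remaining {Alice, Iris, Olga, Bob, Carol}; on the smaller side: {Alice, Olga, Bob, Carol} → Iris is next (Iris > Carol).
  Step 3: remaining {Alice, Olga, Bob, Carol}; on the smaller side: {Alice, Olga, Bob} → Carol is next (Carol > Olga).
  Step 4: remaining {Alice, Olga, Bob}; on the smaller side: {Alice, Bob} → Olga is next (Olga > Bob).
  Step 5: remaining {Alice, Bob}; on the smaller side: {Alice} → Bob is next (Bob > Alice).
  Step 6: only Alice remains → lowest.
Final ranking (highest to lowest):

Dave > Iris > Carol > Olga > Bob > Alice


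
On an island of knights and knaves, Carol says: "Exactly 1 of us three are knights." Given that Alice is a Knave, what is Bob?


Carol claims exactly 1 knights among Carol, Alice, Bob.
Given: Alice is a Knave.

Case 1: Carol is a Knight (tells truth)
  Then exactly 1 of the three are knights.
  Counting Carol, Alice: 1 knight(s) so far. Need 0 more → Bob = Knave.
Case 2: Carol is a Knave (lies)
  Then the count is NOT 1.
  If Bob = Knight, count = 1 = 1 → claim would be true, contradicts lie.
  If Bob = Knave, count = 0 ≠ 1 → lie confirmed ✓

Bob is a Knave.

Knave


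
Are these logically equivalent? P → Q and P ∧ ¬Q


Expression 1: P → Q
Expression 2: P ∧ ¬Q
Truth table (P Q | Expr1 Expr2):
  T T |   T     F   ← differ
  T F |   F     T   ← differ
  F T |   T     F   ← differ
  F F |   T     F   ← differ
Counterexample: P=T, Q=T gives Expr1 = T but Expr2 = F, so the expressions are NOT logically equivalent.

No


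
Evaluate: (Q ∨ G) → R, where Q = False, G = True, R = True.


Q = False, G = True, R = True
Step 1: Q ∨ G = False OR True = True
Step 2: (True) → R: false only when antecedent=True and R=False.
Result: True

True


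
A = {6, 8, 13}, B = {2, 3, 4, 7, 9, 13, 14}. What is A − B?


A = {6, 8, 13}
B = {2, 3, 4, 7, 9, 13, 14}
Operation: difference A − B
In A but not B: 6, 8

{6, 8}


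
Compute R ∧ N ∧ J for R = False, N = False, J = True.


R = False, N = False, J = True
Step 1: R ∧ N = False AND False = False
Step 2: (False) ∧ J = (False) AND True = False
AND is true only when ALL operands are true.

False


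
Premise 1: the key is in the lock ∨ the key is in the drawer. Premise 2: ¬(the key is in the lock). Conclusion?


Disjunctive syllogism: P ∨ Q, ¬P ⊢ Q
Disjunction: the key is in the lock ∨ the key is in the drawer
We know it is not the case that the key is in the lock.
By disjunctive syllogism, the other disjunct must be true.

The key is in the drawer


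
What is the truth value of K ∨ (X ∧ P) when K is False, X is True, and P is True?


K = False, X = True, P = True
Step 1: X ∧ P = True AND True = True
Step 2: K ∨ True = False OR True = True
AND evaluated first (higher precedence); then OR applied.

True


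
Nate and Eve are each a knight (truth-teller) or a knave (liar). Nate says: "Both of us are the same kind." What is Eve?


Nate says: "Both of us are the same kind."
Case 1: Nate is a Knight (truth-teller)
  Statement is true → they ARE the same → Eve is also a Knight
Case 2: Nate is a Knave (liar)
  Statement is false → they are NOT the same → Eve is a Knight
In both cases, Eve is a Knight.

Knight


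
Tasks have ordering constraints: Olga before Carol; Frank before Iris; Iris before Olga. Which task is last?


Constraints: Olga before Carol; Frank before Iris; Iris before Olga
The last task can have nothing scheduled after it, so it must never appear on the left of a 'before'.
Tasks appearing before some other task: Olga, Frank, Iris.
The only task not in that list is Carol → it is last.

Carol


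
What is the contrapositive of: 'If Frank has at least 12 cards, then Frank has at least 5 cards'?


Original: If Frank has at least 12 cards, then Frank has at least 5 cards
Contrapositive: If ¬Q, then ¬P
Negate Q: not (Frank has at least 5 cards)
Negate P: not (Frank has at least 12 cards)

If not (Frank has at least 5 cards), then not (Frank has at least 12 cards).


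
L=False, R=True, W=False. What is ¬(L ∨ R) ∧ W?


L = False, R = True, W = False
Expression: ¬(L ∨ R) ∧ W
Step 1: L ∨ R = False OR True = True
Step 2: ¬(L ∨ R) = NOT True = False
Step 3: (False) ∧ W = False AND False = False

False


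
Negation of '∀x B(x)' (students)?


Original: ∀x B(x)
Rule: ¬∀→∃, ¬∃→∀, negate predicate.
Negation: ∃x ¬B(x)

∃x ¬B(x)


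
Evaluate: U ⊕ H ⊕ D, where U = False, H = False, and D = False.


U = False, H = False, D = False
Step 1: U ⊕ H = False XOR False = False
Step 2: False ⊕ D = False XOR False = False
XOR is true when an odd number of operands are true.

False


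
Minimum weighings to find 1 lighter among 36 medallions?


Each weighing has 3 outcomes (left heavy / balance / right heavy), so k weighings distinguish at most 3^k cases; splitting into three near-equal groups achieves this.
Need 3^k ≥ 36: 3^3 = 27 < 36 ≤ 3^4 = 81
k = ⌈log₃(36)⌉ = 4

4


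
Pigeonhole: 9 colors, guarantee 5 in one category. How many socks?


Pigeonhole: to guarantee k in one of n categories, need (k-1)×n + 1.
k = 5, n = 9
Minimum = (5-1) × 9 + 1 = 4 × 9 + 1

37


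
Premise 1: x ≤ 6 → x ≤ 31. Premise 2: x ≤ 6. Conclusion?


Modus ponens: P → Q, P ⊢ Q
P: x ≤ 6
Q: x ≤ 31
We have P → Q and P is true.
By modus ponens, Q must be true.

x ≤ 31


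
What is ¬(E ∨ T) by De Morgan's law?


De Morgan's law: ¬(P ∨ Q) ≡ ¬P ∧ ¬Q
¬(E ∨ T) = ¬E ∧ ¬T

¬E ∧ ¬T


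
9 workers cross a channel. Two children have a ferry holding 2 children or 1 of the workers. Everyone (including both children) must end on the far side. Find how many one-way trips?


Per crossing of one of the workers: children→, one←, one of the workers→, one← = 4 trips
9 × 4 = 36, + 1 final children→ = 37
Minimum trips = 37

37


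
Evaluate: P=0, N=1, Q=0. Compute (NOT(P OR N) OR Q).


P OR N = 1
NOT(1) = 0
0 OR 0 = 0

0


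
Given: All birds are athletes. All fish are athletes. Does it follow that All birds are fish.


Premise 1: All birds are athletes.
Premise 2: All fish are athletes.
Conclusion: All birds are fish.
Fallacy: undistributed middle. athletes is predicate in both.
Counterexample: birds and fish could be disjoint subsets of athletes.

Invalid


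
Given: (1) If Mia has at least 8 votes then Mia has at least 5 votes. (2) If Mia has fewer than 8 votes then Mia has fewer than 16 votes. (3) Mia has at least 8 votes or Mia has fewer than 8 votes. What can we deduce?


Constructive dilemma: (P → Q) ∧ (R → S), P ∨ R ⊢ Q ∨ S
Premise 1: Mia has at least 8 votes → Mia has at least 5 votes
Premise 2: Mia has fewer than 8 votes → Mia has fewer than 16 votes
Premise 3: Mia has at least 8 votes ∨ Mia has fewer than 8 votes
Case 1: Assuming Mia has at least 8 votes, then by Premise 1, Mia has at least 5 votes.
Case 2: Assuming Mia has fewer than 8 votes, then by Premise 2, Mia has fewer than 16 votes.
Since one of Mia has at least 8 votes or Mia has fewer than 8 votes must hold, we get Mia has at least 5 votes or Mia has fewer than 16 votes.

Mia has at least 5 votes or Mia has fewer than 16 votes.


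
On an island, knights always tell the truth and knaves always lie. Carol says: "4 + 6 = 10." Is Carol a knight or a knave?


Statement: "4 + 6 = 10."
Actual: 4 + 6 = 10
Claimed: 10
Statement is TRUE → Carol tells the truth → Knight

Knight


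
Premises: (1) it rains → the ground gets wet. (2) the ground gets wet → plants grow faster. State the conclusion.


Hypothetical syllogism: P → Q, Q → R ⊢ P → R
Premise 1: it rains → the ground gets wet
Premise 2: the ground gets wet → plants grow faster
Chain the implications: the middle term (the ground gets wet) links the two.
Conclusion: If it rains, then plants grow faster.

If it rains, then plants grow faster.


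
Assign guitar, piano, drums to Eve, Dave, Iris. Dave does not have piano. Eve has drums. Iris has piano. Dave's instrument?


From clues:
  Iris → piano
  Eve → drums
By elimination, Dave gets the remaining.

guitar


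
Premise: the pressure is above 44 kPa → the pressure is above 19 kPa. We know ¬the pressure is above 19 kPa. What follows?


Modus tollens: P → Q, ¬Q ⊢ ¬P
P: the pressure is above 44 kPa
Q: the pressure is above 19 kPa
We have P → Q and Q is false.
By modus tollens, P must be false.

It is not the case that the pressure is above 44 kPa


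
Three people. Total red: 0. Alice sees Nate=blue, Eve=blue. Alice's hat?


Total red = 0, seen red = 0
Own red = 0 - 0 = 0
Alice's hat is blue.

blue


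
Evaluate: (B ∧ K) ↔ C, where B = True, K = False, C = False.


B = True, K = False, C = False
Step 1: B ∧ K = True AND False = False
Step 2: (False) ↔ C: true when both sides have same truth value.
Result: False ↔ False = True

True


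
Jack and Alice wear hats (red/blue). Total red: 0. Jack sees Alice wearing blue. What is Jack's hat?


Total red = 0, Alice = blue
Red accounted for: 0
Remaining for Jack: 0
Jack's hat is blue.

blue


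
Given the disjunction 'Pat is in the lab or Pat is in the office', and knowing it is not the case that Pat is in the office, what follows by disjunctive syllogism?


Disjunctive syllogism: P ∨ Q, ¬P ⊢ Q
Disjunction: Pat is in the lab ∨ Pat is in the office
We know it is not the case that Pat is in the office.
By disjunctive syllogism, the other disjunct must be true.

Pat is in the lab


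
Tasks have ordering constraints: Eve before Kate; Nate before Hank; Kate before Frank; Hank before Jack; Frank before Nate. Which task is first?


Constraints: Eve before Kate; Nate before Hank; Kate before Frank; Hank before Jack; Frank before Nate
The first task can have nothing scheduled before it, so it must never appear on the right of a 'before'.
Tasks appearing after some 'before': Kate, Hank, Frank, Jack, Nate.
The only task not in that list is Eve → it is first.

Eve


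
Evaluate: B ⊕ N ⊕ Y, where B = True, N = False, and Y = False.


B = True, N = False, Y = False
Step 1: B ⊕ N = True XOR False = True
Step 2: True ⊕ Y = True XOR False = True
XOR is true when an odd number of operands are true.

True


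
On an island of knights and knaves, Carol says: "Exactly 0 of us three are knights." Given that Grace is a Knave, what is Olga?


Carol claims exactly 0 knights among Carol, Grace, Olga.
Given: Grace is a Knave.

Case 1: Carol is a Knight (tells truth)
  Then exactly 0 of the three are knights.
  Counting Carol, Grace: 1 knight(s) so far. Need -1 more → impossible.
Case 2: Carol is a Knave (lies)
  Then the count is NOT 0.
  If Olga = Knave, count = 0 = 0 → claim would be true, contradicts lie.
  If Olga = Knight, count = 1 ≠ 0 → lie confirmed ✓

Olga is a Knight.

Knight


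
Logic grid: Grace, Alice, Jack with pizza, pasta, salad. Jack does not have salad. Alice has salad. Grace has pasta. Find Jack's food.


From clues:
  Alice → salad
  Grace → pasta
By elimination, Jack gets the remaining.

pizza


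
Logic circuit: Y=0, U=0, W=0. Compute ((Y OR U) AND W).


Y OR U = 0|0 = 0
0 AND 0 = 0

0


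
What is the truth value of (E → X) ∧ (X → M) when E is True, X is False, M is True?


E = True, X = False, M = True
Step 1: E → X is false only when E=True and X=False. Result: False
Step 2: X → M is false only when X=True and M=False. Result: True
Step 3: False ∧ True = False

False


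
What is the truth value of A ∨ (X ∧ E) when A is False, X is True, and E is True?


A = False, X = True, E = True
Step 1: X ∧ E = True AND True = True
Step 2: A ∨ True = False OR True = True
AND evaluated first (higher precedence); then OR applied.

True


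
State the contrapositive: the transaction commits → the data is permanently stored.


Original: If the transaction commits, then the data is permanently stored
Contrapositive: If ¬Q, then ¬P
Negate Q: not (the data is permanently stored)
Negate P: not (the transaction commits)

If not (the data is permanently stored), then not (the transaction commits).


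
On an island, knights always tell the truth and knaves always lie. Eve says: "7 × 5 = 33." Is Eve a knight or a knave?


Statement: "7 × 5 = 33."
Actual: 7 × 5 = 35
Claimed: 33
Statement is FALSE → Eve lies → Knave

Knave


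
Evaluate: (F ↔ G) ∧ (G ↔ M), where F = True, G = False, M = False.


F = True, G = False, M = False
Step 1: F ↔ G is true when F and G have the same value. Result: False
Step 2: G ↔ M is true when G and M have the same value. Result: True
Step 3: False ∧ True = False

False


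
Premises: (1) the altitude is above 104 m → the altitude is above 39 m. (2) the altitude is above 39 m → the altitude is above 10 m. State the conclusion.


Hypothetical syllogism: P → Q, Q → R ⊢ P → R
Premise 1: the altitude is above 104 m → the altitude is above 39 m
Premise 2: the altitude is above 39 m → the altitude is above 10 m
Chain the implications: the middle term (the altitude is above 39 m) links the two.
Conclusion: If the altitude is above 104 m, then the altitude is above 10 m.

If the altitude is above 104 m, then the altitude is above 10 m.


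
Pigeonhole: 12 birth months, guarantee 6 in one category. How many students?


Pigeonhole: to guarantee k in one of n categories, need (k-1)×n + 1.
k = 6, n = 12
Minimum = (6-1) × 12 + 1 = 5 × 12 + 1

61


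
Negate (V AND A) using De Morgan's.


De Morgan's law: ¬(P ∧ Q) ≡ ¬P ∨ ¬Q
¬(V ∧ A) = ¬V ∨ ¬A

¬V ∨ ¬A


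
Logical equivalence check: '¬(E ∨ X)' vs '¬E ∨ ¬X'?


Expression 1: ¬(E ∨ X)
Expression 2: ¬E ∨ ¬X
Truth table (E X | Expr1 Expr2):
  T T |   F     F
  T F |   F     T   ← differ
  F T |   F     T   ← differ
  F F |   T     T
Counterexample: E=T, X=F gives Expr1 = F but Expr2 = T, so the expressions are NOT logically equivalent.

No


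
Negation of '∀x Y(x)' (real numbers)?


Original: ∀x Y(x)
Rule: ¬∀→∃, ¬∃→∀, negate predicate.
Negation: ∃x ¬Y(x)

∃x ¬Y(x)


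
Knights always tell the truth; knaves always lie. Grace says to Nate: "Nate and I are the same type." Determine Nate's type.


Grace says: "Nate and I are the same type."
Case 1: Grace is a Knight (truth-teller)
  Statement is true → they ARE the same → Nate is also a Knight
Case 2: Grace is a Knave (liar)
  Statement is false → they are NOT the same → Nate is a Knight
In both cases, Nate is a Knight.

Knight


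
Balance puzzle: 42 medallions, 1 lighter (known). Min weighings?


Each weighing has 3 outcomes (left heavy / balance / right heavy), so k weighings distinguish at most 3^k cases; splitting into three near-equal groups achieves this.
Need 3^k ≥ 42: 3^3 = 27 < 42 ≤ 3^4 = 81
k = ⌈log₃(42)⌉ = 4

4


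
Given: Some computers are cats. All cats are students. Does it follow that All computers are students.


Premise 1: Some computers are cats.
Premise 2: All cats are students.
Conclusion: All computers are students.
Fallacy: illicit minor. The minor term (computers) is distributed in the conclusion ('All computers ...') but undistributed in its premise ('Some computers are cats' doesn't cover all computers).
Only 'Some computers are students' follows, not 'All'.

Invalid


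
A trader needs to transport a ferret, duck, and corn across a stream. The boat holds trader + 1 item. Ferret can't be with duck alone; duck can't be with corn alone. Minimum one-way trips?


1. trader+duck → 2. trader ← 3. trader+ferret → 4. trader+duck ← 5. trader+corn → 6. trader ← 7. trader+duck →
Minimum trips = 7

7


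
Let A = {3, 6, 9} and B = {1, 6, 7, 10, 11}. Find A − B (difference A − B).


A = {3, 6, 9}
B = {1, 6, 7, 10, 11}
Operation: difference A − B
In A but not B: 3, 9

{3, 9}


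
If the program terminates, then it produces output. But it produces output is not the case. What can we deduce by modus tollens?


Modus tollens: P → Q, ¬Q ⊢ ¬P
P: the program terminates
Q: it produces output
We have P → Q and Q is false.
By modus tollens, P must be false.

It is not the case that the program terminates


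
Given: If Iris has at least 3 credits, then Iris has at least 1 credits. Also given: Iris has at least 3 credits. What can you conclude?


Modus ponens: P → Q, P ⊢ Q
P: Iris has at least 3 credits
Q: Iris has at least 1 credits
We have P → Q and P is true.
By modus ponens, Q must be true.

Iris has at least 1 credits


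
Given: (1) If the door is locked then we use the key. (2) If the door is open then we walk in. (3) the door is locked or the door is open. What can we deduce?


Constructive dilemma: (P → Q) ∧ (R → S), P ∨ R ⊢ Q ∨ S
Premise 1: the door is locked → we use the key
Premise 2: the door is open → we walk in
Premise 3: the door is locked ∨ the door is open
Case 1: Assuming the door is locked, then by Premise 1, we use the key.
Case 2: Assuming the door is open, then by Premise 2, we walk in.
Since one of the door is locked or the door is open must hold, we get we use the key or we walk in.

We use the key or we walk in.


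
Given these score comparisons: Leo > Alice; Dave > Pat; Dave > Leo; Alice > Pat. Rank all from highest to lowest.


Constraints: Leo > Alice; Dave > Pat; Dave > Leo; Alice > Pat
Method: at each step, the next-highest is the one remaining person who never appears on the smaller side of a constraint between remaining people.
  Step 1: remaining {Leo, Dave, Pat, Alice}; on the smaller side: {Leo, Pat, Alice} → Dave is next (Dave > Pat; Dave > Leo).
  Step 2: remaining {Leo, Pat, Alice}; on the smaller side: {Pat, Alice} → Leo is next (Leo > Alice).
  Step 3: remaining {Pat, Alice}; on the smaller side: {Pat} → Alice is next (Alice > Pat).
  Step 4: only Pat remains → lowest.
Final ranking (highest to lowest):

Dave > Leo > Alice > Pat


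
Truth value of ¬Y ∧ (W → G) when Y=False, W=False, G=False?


Y = False, W = False, G = False
Expression: ¬Y ∧ (W → G)
Step 1: ¬Y = NOT False = True
Step 2: W → G = False → False (false only if W=True, G=False) = True
Step 3: (True) ∧ (True) = True AND True = True

True


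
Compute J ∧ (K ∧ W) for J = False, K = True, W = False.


J = False, K = True, W = False
Step 1: K ∧ W = True AND False = False
Step 2: J ∧ False = False AND False = False
AND is true only when ALL operands are true.

False


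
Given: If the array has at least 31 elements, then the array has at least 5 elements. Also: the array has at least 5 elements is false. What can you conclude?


Modus tollens: P → Q, ¬Q ⊢ ¬P
P: the array has at least 31 elements
Q: the array has at least 5 elements
We have P → Q and Q is false.
By modus tollens, P must be false.

It is not the case that the array has at least 31 elements


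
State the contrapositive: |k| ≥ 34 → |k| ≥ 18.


Original: If |k| ≥ 34, then |k| ≥ 18
Contrapositive: If ¬Q, then ¬P
Negate Q: not (|k| ≥ 18)
Negate P: not (|k| ≥ 34)

If not (|k| ≥ 18), then not (|k| ≥ 34).


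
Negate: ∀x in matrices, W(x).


Original: ∀x W(x)
Rule: ¬∀→∃, ¬∃→∀, negate predicate.
Negation: ∃x ¬W(x)

∃x ¬W(x)


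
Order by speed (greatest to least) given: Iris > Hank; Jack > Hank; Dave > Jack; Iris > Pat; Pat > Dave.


Constraints: Iris > Hank; Jack > Hank; Dave > Jack; Iris > Pat; Pat > Dave
Method: at each step, the next-highest is the one remaining person who never appears on the smaller side of a constraint between remaining people.
  Step 1: remaining {Pat, Iris, Hank, Jack, Dave}; on the smaller side: {Pat, Hank, Jack, Dave} → Iris is next (Iris > Hank; Iris > Pat).
  Step 2: remaining {Pat, Hank, Jack, Dave}; on the smaller side: {Hank, Jack, Dave} → Pat is next (Pat > Dave).
  Step 3: remaining {Hank, Jack, Dave}; on the smaller side: {Hank, Jack} → Dave is next (Dave > Jack).
  Step 4: remaining {Hank, Jack}; on the smaller side: {Hank} → Jack is next (Jack > Hank).
  Step 5: only Hank remains → lowest.
Final ranking (highest to lowest):

Iris > Pat > Dave > Jack > Hank


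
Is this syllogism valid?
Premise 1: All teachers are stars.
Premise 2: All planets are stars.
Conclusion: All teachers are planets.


Premise 1: All teachers are stars.
Premise 2: All planets are stars.
Conclusion: All teachers are planets.
Fallacy: undistributed middle. stars is predicate in both.
Counterexample: teachers and planets could be disjoint subsets of stars.

Invalid


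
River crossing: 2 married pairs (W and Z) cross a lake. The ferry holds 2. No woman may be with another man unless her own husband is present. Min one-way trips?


Label couples W and Z.
1. WW+WZ → (far: WW,WZ; near: HW,HZ)
2. WW ←   (far: WZ; near: HW,HZ,WW)
3. HW+HZ → (far: HW,HZ,WZ; near: WW)
4. HW ←   (far: HZ,WZ; near: HW,WW)  — HW returns, since WW is alone on near bank
5. HW+WW → (far: all four; near: empty)
Every state respects the constraint.
Minimum trips = 5

5


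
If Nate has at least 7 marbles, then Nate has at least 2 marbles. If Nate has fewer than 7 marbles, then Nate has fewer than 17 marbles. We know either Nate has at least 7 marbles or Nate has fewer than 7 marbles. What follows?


Constructive dilemma: (P → Q) ∧ (R → S), P ∨ R ⊢ Q ∨ S
Premise 1: Nate has at least 7 marbles → Nate has at least 2 marbles
Premise 2: Nate has fewer than 7 marbles → Nate has fewer than 17 marbles
Premise 3: Nate has at least 7 marbles ∨ Nate has fewer than 7 marbles
Case 1: Assuming Nate has at least 7 marbles, then by Premise 1, Nate has at least 2 marbles.
Case 2: Assuming Nate has fewer than 7 marbles, then by Premise 2, Nate has fewer than 17 marbles.
Since one of Nate has at least 7 marbles or Nate has fewer than 7 marbles must hold, we get Nate has at least 2 marbles or Nate has fewer than 17 marbles.

Nate has at least 2 marbles or Nate has fewer than 17 marbles.


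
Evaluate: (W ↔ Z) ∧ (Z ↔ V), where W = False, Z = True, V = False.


W = False, Z = True, V = False
Step 1: W ↔ Z is true when W and Z have the same value. Result: False
Step 2: Z ↔ V is true when Z and V have the same value. Result: False
Step 3: False ∧ False = False

False


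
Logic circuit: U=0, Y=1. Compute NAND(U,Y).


U AND Y = 0
NOT(0) = 1

1


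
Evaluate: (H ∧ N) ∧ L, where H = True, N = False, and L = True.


H = True, N = False, L = True
Step 1: H ∧ N = True AND False = False
Step 2: False ∧ L = False AND True = False
AND is true only when ALL operands are true.

False


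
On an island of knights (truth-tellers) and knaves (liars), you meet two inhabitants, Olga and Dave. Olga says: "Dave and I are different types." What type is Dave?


Olga says: "Dave and I are different types."
Case 1: Olga is a Knight (truth-teller)
  Statement is true → they ARE different → Dave is a Knave
Case 2: Olga is a Knave (liar)
  Statement is false → they are NOT different → Dave is a Knave
In both cases, Dave is a Knave.

Knave


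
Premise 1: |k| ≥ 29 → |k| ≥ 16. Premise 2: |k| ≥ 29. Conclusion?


Modus ponens: P → Q, P ⊢ Q
P: |k| ≥ 29
Q: |k| ≥ 16
We have P → Q and P is true.
By modus ponens, Q must be true.

|k| ≥ 16


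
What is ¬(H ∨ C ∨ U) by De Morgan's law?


De Morgan's law: ¬(P ∨ Q ∨ R) ≡ ¬P ∧ ¬Q ∧ ¬R
¬(H ∨ C ∨ U) = ¬H ∧ ¬C ∧ ¬U

¬H ∧ ¬C ∧ ¬U


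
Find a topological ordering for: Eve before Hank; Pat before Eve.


Constraints: Eve before Hank; Pat before Eve
Method: repeatedly schedule the remaining task that has no remaining task required before it.
  Step 1: remaining {Eve, Pat, Hank}; every task except Pat still has a predecessor pending → schedule Pat.
  Step 2: remaining {Eve, Hank}; every task except Eve still has a predecessor pending → schedule Eve.
  Step 3: only Hank remains → schedule Hank.
Resulting order:

Pat → Eve → Hank


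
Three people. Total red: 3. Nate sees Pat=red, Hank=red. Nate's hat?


Total red = 3, seen red = 2
Own red = 3 - 2 = 1
Nate's hat is red.

red


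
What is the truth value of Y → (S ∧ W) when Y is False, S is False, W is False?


Y = False, S = False, W = False
Step 1: S ∧ W = False AND False = False
Step 2: Y → (False): false only when Y=True and consequent=False.
Result: True

True


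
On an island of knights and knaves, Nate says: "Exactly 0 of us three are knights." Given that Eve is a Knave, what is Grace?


Nate claims exactly 0 knights among Nate, Eve, Grace.
Given: Eve is a Knave.

Case 1: Nate is a Knight (tells truth)
  Then exactly 0 of the three are knights.
  Counting Nate, Eve: 1 knight(s) so far. Need -1 more → impossible.
Case 2: Nate is a Knave (lies)
  Then the count is NOT 0.
  If Grace = Knave, count = 0 = 0 → claim would be true, contradicts lie.
  If Grace = Knight, count = 1 ≠ 0 → lie confirmed ✓

Grace is a Knight.

Knight


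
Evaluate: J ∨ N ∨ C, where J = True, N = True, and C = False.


J = True, N = True, C = False
Step 1: J ∨ N = True OR True = True
Step 2: True ∨ C = True OR False = True
OR is true when at least one operand is true.

True


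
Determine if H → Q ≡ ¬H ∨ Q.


Expression 1: H → Q
Expression 2: ¬H ∨ Q
Truth table (H Q | Expr1 Expr2):
  T T |   T     T
  T F |   F     F
  F T |   T     T
  F F |   T     T
All 4 rows agree, so the expressions are logically equivalent.

Yes


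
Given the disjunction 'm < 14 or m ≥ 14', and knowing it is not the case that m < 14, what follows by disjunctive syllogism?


Disjunctive syllogism: P ∨ Q, ¬P ⊢ Q
Disjunction: m < 14 ∨ m ≥ 14
We know it is not the case that m < 14.
By disjunctive syllogism, the other disjunct must be true.

m ≥ 14


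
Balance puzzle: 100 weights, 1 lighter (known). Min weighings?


Each weighing has 3 outcomes (left heavy / balance / right heavy), so k weighings distinguish at most 3^k cases; splitting into three near-equal groups achieves this.
Need 3^k ≥ 100: 3^4 = 81 < 100 ≤ 3^5 = 243
k = ⌈log₃(100)⌉ = 5

5


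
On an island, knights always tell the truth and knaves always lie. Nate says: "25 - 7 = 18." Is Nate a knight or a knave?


Statement: "25 - 7 = 18."
Actual: 25 - 7 = 18
Claimed: 18
Statement is TRUE → Nate tells the truth → Knight

Knight


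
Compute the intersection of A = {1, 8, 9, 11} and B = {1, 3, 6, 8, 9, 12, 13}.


A = {1, 8, 9, 11}
B = {1, 3, 6, 8, 9, 12, 13}
Operation: intersection
Elements in both: 1, 8, 9

{1, 8, 9}


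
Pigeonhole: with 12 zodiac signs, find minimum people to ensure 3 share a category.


Pigeonhole: to guarantee k in one of n categories, need (k-1)×n + 1.
k = 3, n = 12
Minimum = (3-1) × 12 + 1 = 2 × 12 + 1

25


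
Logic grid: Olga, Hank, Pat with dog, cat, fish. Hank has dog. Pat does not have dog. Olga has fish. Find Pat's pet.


From clues:
  Hank → dog
  Olga → fish
By elimination, Pat gets the remaining.

cat


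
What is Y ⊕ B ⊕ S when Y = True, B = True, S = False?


Y = True, B = True, S = False
Step 1: Y ⊕ B = True XOR True = False
Step 2: False ⊕ S = False XOR False = False
XOR is true when an odd number of operands are true.

False


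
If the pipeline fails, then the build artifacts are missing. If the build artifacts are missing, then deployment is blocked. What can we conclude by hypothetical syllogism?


Hypothetical syllogism: P → Q, Q → R ⊢ P → R
Premise 1: the pipeline fails → the build artifacts are missing
Premise 2: the build artifacts are missing → deployment is blocked
Chain the implications: the middle term (the build artifacts are missing) links the two.
Conclusion: If the pipeline fails, then deployment is blocked.

If the pipeline fails, then deployment is blocked.


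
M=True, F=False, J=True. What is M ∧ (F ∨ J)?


M = True, F = False, J = True
Expression: M ∧ (F ∨ J)
Step 1: F ∨ J = False OR True = True
Step 2: M ∧ (True) = True AND True = True

True


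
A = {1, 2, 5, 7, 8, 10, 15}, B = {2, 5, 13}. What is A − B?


A = {1, 2, 5, 7, 8, 10, 15}
B = {2, 5, 13}
Operation: difference A − B
In A but not B: 1, 7, 8, 10, 15

{1, 7, 8, 10, 15}


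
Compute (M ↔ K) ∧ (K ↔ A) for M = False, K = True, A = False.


M = False, K = True, A = False
Step 1: M ↔ K is true when M and K have the same value. Result: False
Step 2: K ↔ A is true when K and A have the same value. Result: False
Step 3: False ∧ False = False

False


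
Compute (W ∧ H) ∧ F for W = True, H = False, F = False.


W = True, H = False, F = False
Step 1: W ∧ H = True AND False = False
Step 2: False ∧ F = False AND False = False
AND is true only when ALL operands are true.

False


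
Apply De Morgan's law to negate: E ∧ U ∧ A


De Morgan's law: ¬(P ∧ Q ∧ R) ≡ ¬P ∨ ¬Q ∨ ¬R
¬(E ∧ U ∧ A) = ¬E ∨ ¬U ∨ ¬A

¬E ∨ ¬U ∨ ¬A


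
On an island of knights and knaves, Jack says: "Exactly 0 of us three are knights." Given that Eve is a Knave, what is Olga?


Jack claims exactly 0 knights among Jack, Eve, Olga.
Given: Eve is a Knave.

Case 1: Jack is a Knight (tells truth)
  Then exactly 0 of the three are knights.
  Counting Jack, Eve: 1 knight(s) so far. Need -1 more → impossible.
Case 2: Jack is a Knave (lies)
  Then the count is NOT 0.
  If Olga = Knave, count = 0 = 0 → claim would be true, contradicts lie.
  If Olga = Knight, count = 1 ≠ 0 → lie confirmed ✓

Olga is a Knight.

Knight


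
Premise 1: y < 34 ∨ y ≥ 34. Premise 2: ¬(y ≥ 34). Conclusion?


Disjunctive syllogism: P ∨ Q, ¬P ⊢ Q
Disjunction: y < 34 ∨ y ≥ 34
We know it is not the case that y ≥ 34.
By disjunctive syllogism, the other disjunct must be true.

y < 34


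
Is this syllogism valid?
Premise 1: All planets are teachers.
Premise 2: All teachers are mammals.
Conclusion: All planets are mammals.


Premise 1: All planets are teachers.
Premise 2: All teachers are mammals.
Conclusion: All planets are mammals.
Barbara syllogism (AAA-1): All A are B, All B are C → All A are C.
Middle term (teachers) distributed in premise 2.

Valid


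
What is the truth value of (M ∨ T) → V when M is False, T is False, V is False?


M = False, T = False, V = False
Step 1: M ∨ T = False OR False = False
Step 2: (False) → V: false only when antecedent=True and V=False.
Result: True

True


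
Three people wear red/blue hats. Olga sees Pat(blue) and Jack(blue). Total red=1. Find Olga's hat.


Total red = 1, seen red = 0
Own red = 1 - 0 = 1
Olga's hat is red.

red


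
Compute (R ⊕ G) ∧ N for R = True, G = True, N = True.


R = True, G = True, N = True
Step 1: R ⊕ G = True XOR True = False
Step 2: False ∧ N = False AND True = False
XOR true when exactly one of R,G is true; then AND with N.

False


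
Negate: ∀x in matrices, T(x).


Original: ∀x T(x)
Rule: ¬∀→∃, ¬∃→∀, negate predicate.
Negation: ∃x ¬T(x)

∃x ¬T(x)


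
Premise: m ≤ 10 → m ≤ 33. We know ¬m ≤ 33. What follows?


Modus tollens: P → Q, ¬Q ⊢ ¬P
P: m ≤ 10
Q: m ≤ 33
We have P → Q and Q is false.
By modus tollens, P must be false.

It is not the case that m ≤ 10


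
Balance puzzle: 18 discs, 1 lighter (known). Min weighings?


Each weighing has 3 outcomes (left heavy / balance / right heavy), so k weighings distinguish at most 3^k cases; splitting into three near-equal groups achieves this.
Need 3^k ≥ 18: 3^2 = 9 < 18 ≤ 3^3 = 27
k = ⌈log₃(18)⌉ = 3

3


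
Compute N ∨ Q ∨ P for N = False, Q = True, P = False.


N = False, Q = True, P = False
Step 1: N ∨ Q = False OR True = True
Step 2: True ∨ P = True OR False = True
OR is true when at least one operand is true.

True


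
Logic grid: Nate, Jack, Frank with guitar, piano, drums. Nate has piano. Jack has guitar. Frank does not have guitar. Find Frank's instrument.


From clues:
  Nate → piano
  Jack → guitar
By elimination, Frank gets the remaining.

drums


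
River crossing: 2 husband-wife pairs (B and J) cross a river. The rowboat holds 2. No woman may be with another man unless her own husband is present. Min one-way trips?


Label couples B and J.
1. WB+WJ → (far: WB,WJ; near: HB,HJ)
2. WB ←   (far: WJ; near: HB,HJ,WB)
3. HB+HJ → (far: HB,HJ,WJ; near: WB)
4. HB ←   (far: HJ,WJ; near: HB,WB)  — HB returns, since WB is alone on near bank
5. HB+WB → (far: all four; near: empty)
Every state respects the constraint.
Minimum trips = 5

5


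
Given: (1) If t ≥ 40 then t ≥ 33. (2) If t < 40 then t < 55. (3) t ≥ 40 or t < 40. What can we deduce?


Constructive dilemma: (P → Q) ∧ (R → S), P ∨ R ⊢ Q ∨ S
Premise 1: t ≥ 40 → t ≥ 33
Premise 2: t < 40 → t < 55
Premise 3: t ≥ 40 ∨ t < 40
Case 1: Assuming t ≥ 40, then by Premise 1, t ≥ 33.
Case 2: Assuming t < 40, then by Premise 2, t < 55.
Since one of t ≥ 40 or t < 40 must hold, we get t ≥ 33 or t < 55.

t ≥ 33 or t < 55.


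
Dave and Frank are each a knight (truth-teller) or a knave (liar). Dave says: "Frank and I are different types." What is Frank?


Dave says: "Frank and I are different types."
Case 1: Dave is a Knight (truth-teller)
  Statement is true → they ARE different → Frank is a Knave
Case 2: Dave is a Knave (liar)
  Statement is false → they are NOT different → Frank is a Knave
In both cases, Frank is a Knave.

Knave


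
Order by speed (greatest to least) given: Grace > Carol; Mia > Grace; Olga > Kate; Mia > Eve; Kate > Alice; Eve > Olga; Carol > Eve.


Constraints: Grace > Carol; Mia > Grace; Olga > Kate; Mia > Eve; Kate > Alice; Eve > Olga; Carol > Eve
Method: at each step, the next-highest is the one remaining person who never appears on the smaller side of a constraint between remaining people.
  Step 1: remaining {Grace, Alice, Olga, Carol, Kate, Eve, Mia}; on the smaller side: {Grace, Alice, Olga, Carol, Kate, Eve} → Mia is next (Mia > Grace; Mia > Eve).
  Step 2: remaining {Grace, Alice, Olga, Carol, Kate, Eve}; on the smaller side: {Alice, Olga, Carol, Kate, Eve} → Grace is next (Grace > Carol).
  Step 3: remaining {Alice, Olga, Carol, Kate, Eve}; on the smaller side: {Alice, Olga, Kate, Eve} → Carol is next (Carol > Eve).
  Step 4: remaining {Alice, Olga, Kate, Eve}; on the smaller side: {Alice, Olga, Kate} → Eve is next (Eve > Olga).
  Step 5: remaining {Alice, Olga, Kate}; on the smaller side: {Alice, Kate} → Olga is next (Olga > Kate).
  Step 6: remaining {Alice, Kate}; on the smaller side: {Alice} → Kate is next (Kate > Alice).
  Step 7: only Alice remains → lowest.
Final ranking (highest to lowest):

Mia > Grace > Carol > Eve > Olga > Kate > Alice


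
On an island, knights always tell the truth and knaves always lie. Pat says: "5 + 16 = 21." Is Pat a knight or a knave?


Statement: "5 + 16 = 21."
Actual: 5 + 16 = 21
Claimed: 21
Statement is TRUE → Pat tells the truth → Knight

Knight


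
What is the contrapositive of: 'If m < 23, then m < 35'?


Original: If m < 23, then m < 35
Contrapositive: If ¬Q, then ¬P
Negate Q: not (m < 35)
Negate P: not (m < 23)

If not (m < 35), then not (m < 23).


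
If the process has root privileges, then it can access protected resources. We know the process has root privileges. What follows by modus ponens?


Modus ponens: P → Q, P ⊢ Q
P: the process has root privileges
Q: it can access protected resources
We have P → Q and P is true.
By modus ponens, Q must be true.

It can access protected resources


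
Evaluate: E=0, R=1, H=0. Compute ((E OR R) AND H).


E OR R = 0|1 = 1
1 AND 0 = 0

0


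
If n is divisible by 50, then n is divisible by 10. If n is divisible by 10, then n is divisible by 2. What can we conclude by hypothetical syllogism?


Hypothetical syllogism: P → Q, Q → R ⊢ P → R
Premise 1: n is divisible by 50 → n is divisible by 10
Premise 2: n is divisible by 10 → n is divisible by 2
Chain the implications: the middle term (n is divisible by 10) links the two.
Conclusion: If n is divisible by 50, then n is divisible by 2.

If n is divisible by 50, then n is divisible by 2.


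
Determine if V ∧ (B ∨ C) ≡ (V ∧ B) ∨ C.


Expression 1: V ∧ (B ∨ C)
Expression 2: (V ∧ B) ∨ C
Truth table (V B C | Expr1 Expr2):
  T T T |   T     T
  T T F |   T     T
  T F T |   T     T
  T F F |   F     F
  F T T |   F     T   ← differ
  F T F |   F     F
  F F T |   F     T   ← differ
  F F F |   F     F
Counterexample: V=F, B=T, C=T gives Expr1 = F but Expr2 = T, so the expressions are NOT logically equivalent.

No


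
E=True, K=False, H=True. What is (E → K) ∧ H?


E = True, K = False, H = True
Expression: (E → K) ∧ H
Step 1: E → K = True → False (false only if E=True, K=False) = False
Step 2: (False) ∧ H = False AND True = False

False


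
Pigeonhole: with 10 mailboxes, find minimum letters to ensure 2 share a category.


Pigeonhole: to guarantee k in one of n categories, need (k-1)×n + 1.
k = 2, n = 10
Minimum = (2-1) × 10 + 1 = 1 × 10 + 1

11


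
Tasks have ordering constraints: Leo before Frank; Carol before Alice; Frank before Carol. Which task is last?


Constraints: Leo before Frank; Carol before Alice; Frank before Carol
The last task can have nothing scheduled after it, so it must never appear on the left of a 'before'.
Tasks appearing before some other task: Leo, Carol, Frank.
The only task not in that list is Alice → it is last.

Alice


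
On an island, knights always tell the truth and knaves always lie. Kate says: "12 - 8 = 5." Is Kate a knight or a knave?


Statement: "12 - 8 = 5."
Actual: 12 - 8 = 4
Claimed: 5
Statement is FALSE → Kate lies → Knave

Knave


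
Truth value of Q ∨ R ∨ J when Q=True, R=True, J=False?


Q = True, R = True, J = False
Expression: Q ∨ R ∨ J
Step 1: Q ∨ R = True OR True = True
Step 2: (True) ∨ J = True OR False = True

True


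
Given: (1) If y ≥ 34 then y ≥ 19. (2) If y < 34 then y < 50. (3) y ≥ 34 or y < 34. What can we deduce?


Constructive dilemma: (P → Q) ∧ (R → S), P ∨ R ⊢ Q ∨ S
Premise 1: y ≥ 34 → y ≥ 19
Premise 2: y < 34 → y < 50
Premise 3: y ≥ 34 ∨ y < 34
Case 1: Assuming y ≥ 34, then by Premise 1, y ≥ 19.
Case 2: Assuming y < 34, then by Premise 2, y < 50.
Since one of y ≥ 34 or y < 34 must hold, we get y ≥ 19 or y < 50.

y ≥ 19 or y < 50.


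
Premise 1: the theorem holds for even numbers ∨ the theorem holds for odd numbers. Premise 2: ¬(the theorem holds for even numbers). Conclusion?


Disjunctive syllogism: P ∨ Q, ¬P ⊢ Q
Disjunction: the theorem holds for even numbers ∨ the theorem holds for odd numbers
We know it is not the case that the theorem holds for even numbers.
By disjunctive syllogism, the other disjunct must be true.

The theorem holds for odd numbers


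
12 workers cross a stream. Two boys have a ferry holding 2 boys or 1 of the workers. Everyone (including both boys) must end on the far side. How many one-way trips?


Per crossing of one of the workers: boys→, one←, one of the workers→, one← = 4 trips
12 × 4 = 48, + 1 final boys→ = 49
Minimum trips = 49

49


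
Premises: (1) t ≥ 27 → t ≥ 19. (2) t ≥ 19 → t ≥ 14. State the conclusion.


Hypothetical syllogism: P → Q, Q → R ⊢ P → R
Premise 1: t ≥ 27 → t ≥ 19
Premise 2: t ≥ 19 → t ≥ 14
Chain the implications: the middle term (t ≥ 19) links the two.
Conclusion: If t ≥ 27, then t ≥ 14.

If t ≥ 27, then t ≥ 14.
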